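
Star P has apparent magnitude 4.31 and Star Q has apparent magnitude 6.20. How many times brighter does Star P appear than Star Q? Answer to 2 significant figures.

5.7

Δm = 4.31 − (6.20) = -1.89
Flux ratio = 10^(−0.4 Δm) = 10^(−0.4 × -1.89) = 10^0.756 = 5.702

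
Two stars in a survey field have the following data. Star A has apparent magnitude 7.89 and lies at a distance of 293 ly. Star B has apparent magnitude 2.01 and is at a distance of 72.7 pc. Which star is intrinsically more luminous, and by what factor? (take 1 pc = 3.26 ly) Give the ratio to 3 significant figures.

Star B is more luminous, by a factor of 147.

Star A: d = 293 ly / 3.26 = 89.88 pc
Star A: M = m − 5 log₁₀ d + 5 = 7.89 − 5·1.9537 + 5 = 3.122
Star B: M = m − 5 log₁₀ d + 5 = 2.01 − 5·1.8615 + 5 = -2.298
ΔM = M_A − M_B = 3.122 − (-2.298) = 5.419; smaller M is more luminous → Star B.
L ratio = 10^(0.4 |ΔM|) = 10^2.168 = 147.2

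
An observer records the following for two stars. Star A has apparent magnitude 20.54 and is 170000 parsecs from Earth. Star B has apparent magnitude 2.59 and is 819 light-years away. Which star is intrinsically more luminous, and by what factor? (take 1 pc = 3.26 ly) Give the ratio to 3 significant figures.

Star B is more luminous, by a factor of 33.1.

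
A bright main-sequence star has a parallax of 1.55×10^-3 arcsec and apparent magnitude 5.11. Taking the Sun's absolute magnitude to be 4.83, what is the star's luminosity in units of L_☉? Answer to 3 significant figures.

d = 1/p = 1/1.55×10^-3″ = 645.2 pc
M = m − 5 log₁₀ d + 5 = 5.11 − 5·2.8097 + 5 = -3.938
M − M_☉ = -3.938 − 4.83 = -8.768
L/L_☉ = 10^(−0.4 × -8.768) = 3216

L/L_☉ ≈ 3220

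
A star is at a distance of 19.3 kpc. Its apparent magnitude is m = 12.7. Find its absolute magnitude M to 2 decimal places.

M ≈ -3.73

d = 19.3 kpc = 19300 pc
5 log₁₀(d/10 pc) = 5 log₁₀(19300) − 5 = 16.428
M = m − 5 log₁₀(d/10) = 12.7 − 16.428 = -3.728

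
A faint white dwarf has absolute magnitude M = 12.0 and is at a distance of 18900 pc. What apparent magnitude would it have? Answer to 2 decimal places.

m = M + 5 log₁₀ d − 5 = 12.0 + 5·4.2765 − 5 = 28.382

m ≈ 28.38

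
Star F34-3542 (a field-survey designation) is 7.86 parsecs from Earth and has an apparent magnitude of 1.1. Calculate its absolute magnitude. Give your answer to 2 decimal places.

M ≈ 1.62

5 log₁₀(d/10 pc) = 5 log₁₀(7.860) − 5 = -0.523
M = m − 5 log₁₀(d/10) = 1.1 + 0.523 = 1.623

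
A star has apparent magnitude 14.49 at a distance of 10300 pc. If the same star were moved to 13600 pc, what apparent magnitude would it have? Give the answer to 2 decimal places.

m ≈ 15.09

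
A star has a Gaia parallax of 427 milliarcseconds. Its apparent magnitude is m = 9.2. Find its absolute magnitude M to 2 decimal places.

M ≈ 12.35

p = 427 mas = 0.427″ → d = 1/p = 2.342 pc
5 log₁₀(d/10 pc) = 5 log₁₀(2.342) − 5 = -3.152
M = m − 5 log₁₀(d/10) = 9.2 + 3.152 = 12.352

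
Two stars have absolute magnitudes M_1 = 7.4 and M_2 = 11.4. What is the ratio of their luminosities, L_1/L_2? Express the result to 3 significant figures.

L_1/L_2 ≈ 39.8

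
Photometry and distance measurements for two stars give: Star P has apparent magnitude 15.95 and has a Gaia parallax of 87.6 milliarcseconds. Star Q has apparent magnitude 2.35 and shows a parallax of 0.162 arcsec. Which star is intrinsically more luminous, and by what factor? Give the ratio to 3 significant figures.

Star Q is more luminous, by a factor of 80500.

Star P: p = 87.6 mas = 0.0876″ → d = 1/p = 11.42 pc
Star P: M = m − 5 log₁₀ d + 5 = 15.95 − 5·1.0575 + 5 = 15.663
Star Q: d = 1/p = 1/0.162″ = 6.173 pc
Star Q: M = m − 5 log₁₀ d + 5 = 2.35 − 5·0.7905 + 5 = 3.398
ΔM = M_P − M_Q = 15.663 − (3.398) = 12.265; smaller M is more luminous → Star Q.
L ratio = 10^(0.4 |ΔM|) = 10^4.906 = 80530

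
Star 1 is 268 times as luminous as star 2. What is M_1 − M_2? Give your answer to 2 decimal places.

Pogson: ΔM = −2.5 log₁₀(ratio) = −2.5 log₁₀(268) = −2.5 × 2.4281 = -6.070
Star 1 is brighter, so it has the smaller magnitude: the difference is negative.

M_1 − M_2 ≈ -6.07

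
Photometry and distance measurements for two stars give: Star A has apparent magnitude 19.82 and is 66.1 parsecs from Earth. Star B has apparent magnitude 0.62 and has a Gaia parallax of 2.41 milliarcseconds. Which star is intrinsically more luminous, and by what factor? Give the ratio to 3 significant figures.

Star B is more luminous, by a factor of 1.89×10^9.

Star A: M = m − 5 log₁₀ d + 5 = 19.82 − 5·1.8202 + 5 = 15.719
Star B: p = 2.41 mas = 2.41×10^-3″ → d = 1/p = 414.9 pc
Star B: M = m − 5 log₁₀ d + 5 = 0.62 − 5·2.6180 + 5 = -7.470
ΔM = M_A − M_B = 15.719 − (-7.470) = 23.189; smaller M is more luminous → Star B.
L ratio = 10^(0.4 |ΔM|) = 10^9.276 = 1.886×10^9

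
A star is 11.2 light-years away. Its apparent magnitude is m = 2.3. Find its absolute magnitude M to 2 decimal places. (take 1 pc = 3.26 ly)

M ≈ 4.62

d = 11.2 ly / 3.26 = 3.436 pc
5 log₁₀(d/10 pc) = 5 log₁₀(3.436) − 5 = -2.320
M = m − 5 log₁₀(d/10) = 2.3 + 2.320 = 4.620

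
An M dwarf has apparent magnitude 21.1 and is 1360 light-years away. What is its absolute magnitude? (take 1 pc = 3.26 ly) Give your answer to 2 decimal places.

M ≈ 13.00

d = 1360 ly / 3.26 = 417.2 pc
5 log₁₀(d/10 pc) = 5 log₁₀(417.2) − 5 = 8.102
M = m − 5 log₁₀(d/10) = 21.1 − 8.102 = 12.998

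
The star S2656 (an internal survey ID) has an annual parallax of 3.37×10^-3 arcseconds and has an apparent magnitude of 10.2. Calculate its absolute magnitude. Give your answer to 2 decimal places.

M ≈ 2.84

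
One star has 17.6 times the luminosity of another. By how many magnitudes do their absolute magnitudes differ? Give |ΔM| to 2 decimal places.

|ΔM| ≈ 3.11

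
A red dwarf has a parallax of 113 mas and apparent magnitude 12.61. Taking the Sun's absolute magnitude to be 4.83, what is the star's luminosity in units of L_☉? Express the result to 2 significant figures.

L/L_☉ ≈ 6.1×10^-4

d = 1/p = 1000/113 mas = 8.850 pc
M = m − 5 log₁₀ d + 5 = 12.61 − 5·0.9469 + 5 = 12.875
M − M_☉ = 12.875 − 4.83 = 8.045
L/L_☉ = 10^(−0.4 × 8.045) = 6.051×10^-4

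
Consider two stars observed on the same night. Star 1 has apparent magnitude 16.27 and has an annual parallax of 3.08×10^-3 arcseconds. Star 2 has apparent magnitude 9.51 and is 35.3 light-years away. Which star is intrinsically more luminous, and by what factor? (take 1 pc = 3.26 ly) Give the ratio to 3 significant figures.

Star 1: d = 1/p = 1/3.08×10^-3″ = 324.7 pc
Star 1: M = m − 5 log₁₀ d + 5 = 16.27 − 5·2.5114 + 5 = 8.713
Star 2: d = 35.3 ly / 3.26 = 10.83 pc
Star 2: M = m − 5 log₁₀ d + 5 = 9.51 − 5·1.0346 + 5 = 9.337
ΔM = M_1 − M_2 = 8.713 − (9.337) = -0.624; smaller M is more luminous → Star 1.
L ratio = 10^(0.4 |ΔM|) = 10^0.250 = 1.777

Star 1 is more luminous, by a factor of 1.78.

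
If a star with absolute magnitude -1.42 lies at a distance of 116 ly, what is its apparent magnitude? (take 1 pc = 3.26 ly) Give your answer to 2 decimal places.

m ≈ 1.34

d = 116 ly / 3.26 = 35.58 pc
m = M + 5 log₁₀ d − 5 = -1.42 + 5·1.5512 − 5 = 1.336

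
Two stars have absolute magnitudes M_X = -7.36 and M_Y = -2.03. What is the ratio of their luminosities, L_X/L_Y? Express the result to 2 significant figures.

L_X/L_Y ≈ 140

ΔM = M_X − M_Y = -5.33
L_X/L_Y = 10^(−0.4 ΔM) = 10^2.132 = 135.5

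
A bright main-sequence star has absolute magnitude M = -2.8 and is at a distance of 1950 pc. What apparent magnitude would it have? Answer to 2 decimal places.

m = M + 5 log₁₀ d − 5 = -2.8 + 5·3.2900 − 5 = 8.650

m ≈ 8.65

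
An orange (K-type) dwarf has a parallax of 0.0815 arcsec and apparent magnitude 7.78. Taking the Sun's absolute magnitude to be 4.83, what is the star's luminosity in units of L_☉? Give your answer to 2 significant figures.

d = 1/p = 1/0.0815″ = 12.27 pc
M = m − 5 log₁₀ d + 5 = 7.78 − 5·1.0888 + 5 = 7.336
M − M_☉ = 7.336 − 4.83 = 2.506
L/L_☉ = 10^(−0.4 × 2.506) = 0.09947

L/L_☉ ≈ 0.099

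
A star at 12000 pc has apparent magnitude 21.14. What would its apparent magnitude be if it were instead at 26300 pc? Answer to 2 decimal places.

m ≈ 22.84

Flux ∝ 1/d², so Δm = 5 log₁₀(d₂/d₁) = 5 log₁₀(26300/12000) = 1.704
m₂ = m₁ + Δm = 21.14 + (1.704) = 22.844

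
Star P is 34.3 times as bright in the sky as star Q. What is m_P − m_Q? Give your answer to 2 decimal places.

Pogson: Δm = −2.5 log₁₀(ratio) = −2.5 log₁₀(34.3) = −2.5 × 1.5353 = -3.838
Star P is brighter, so it has the smaller magnitude: the difference is negative.

m_P − m_Q ≈ -3.84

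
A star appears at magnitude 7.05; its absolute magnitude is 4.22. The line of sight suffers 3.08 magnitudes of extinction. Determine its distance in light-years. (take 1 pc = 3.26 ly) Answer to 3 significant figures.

m − M = 5 log₁₀(d/10 pc) + A  ⇒  7.05 − (4.22) − 3.08 = 5 log₁₀(d/10)
-0.250 = 5 log₁₀(d/10)
log₁₀ d = (m − M − A)/5 + 1 = 0.9500
d = 10^0.9500 = 8.913 pc
= 29.05 ly

d ≈ 29.1 ly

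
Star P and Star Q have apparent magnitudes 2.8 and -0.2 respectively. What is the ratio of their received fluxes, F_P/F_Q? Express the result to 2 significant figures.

F_P/F_Q ≈ 0.063

Magnitude difference = 3.0
Flux ratio = 10^(−0.4 Δm) = 10^(−0.4 × 3.0) = 10^-1.200 = 0.06310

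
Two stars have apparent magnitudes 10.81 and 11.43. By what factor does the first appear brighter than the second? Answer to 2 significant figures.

Δm = 10.81 − (11.43) = -0.62
Flux ratio = 10^(−0.4 Δm) = 10^(−0.4 × -0.62) = 10^0.248 = 1.770

1.8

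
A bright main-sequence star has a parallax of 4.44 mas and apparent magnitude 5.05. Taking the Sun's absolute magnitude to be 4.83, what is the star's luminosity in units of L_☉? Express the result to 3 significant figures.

L/L_☉ ≈ 414

d = 1/p = 1000/4.44 mas = 225.2 pc
M = m − 5 log₁₀ d + 5 = 5.05 − 5·2.3526 + 5 = -1.713
M − M_☉ = -1.713 − 4.83 = -6.543
L/L_☉ = 10^(−0.4 × -6.543) = 414.2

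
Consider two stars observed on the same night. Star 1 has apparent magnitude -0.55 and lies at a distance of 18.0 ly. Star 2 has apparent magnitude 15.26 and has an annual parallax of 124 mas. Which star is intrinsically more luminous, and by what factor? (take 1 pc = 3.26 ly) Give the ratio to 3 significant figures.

Star 1 is more luminous, by a factor of 988000.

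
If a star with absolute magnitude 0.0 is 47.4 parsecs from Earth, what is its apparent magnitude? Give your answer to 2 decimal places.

m = M + 5 log₁₀ d − 5 = 0.0 + 5·1.6758 − 5 = 3.379

m ≈ 3.38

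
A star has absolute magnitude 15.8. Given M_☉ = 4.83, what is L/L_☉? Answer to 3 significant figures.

M − M_☉ = 15.8 − 4.83 = 10.970
L/L_☉ = 10^(−0.4 (M − M_☉)) = 10^-4.388 = 4.093×10^-5

L/L_☉ ≈ 4.09×10^-5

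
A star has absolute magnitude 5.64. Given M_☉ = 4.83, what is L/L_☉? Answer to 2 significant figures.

M − M_☉ = 5.64 − 4.83 = 0.810
L/L_☉ = 10^(−0.4 (M − M_☉)) = 10^-0.324 = 0.4742

L/L_☉ ≈ 0.47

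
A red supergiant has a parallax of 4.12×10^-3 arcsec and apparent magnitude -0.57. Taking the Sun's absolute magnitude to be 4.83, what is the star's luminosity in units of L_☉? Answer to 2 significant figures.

d = 1/p = 1/4.12×10^-3″ = 242.7 pc
M = m − 5 log₁₀ d + 5 = -0.57 − 5·2.3851 + 5 = -7.496
M − M_☉ = -7.496 − 4.83 = -12.326
L/L_☉ = 10^(−0.4 × -12.326) = 85150

L/L_☉ ≈ 85000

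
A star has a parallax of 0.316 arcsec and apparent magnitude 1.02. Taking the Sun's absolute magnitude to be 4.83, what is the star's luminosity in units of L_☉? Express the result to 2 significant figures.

L/L_☉ ≈ 3.3

d = 1/p = 1/0.316″ = 3.165 pc
M = m − 5 log₁₀ d + 5 = 1.02 − 5·0.5003 + 5 = 3.518
M − M_☉ = 3.518 − 4.83 = -1.312
L/L_☉ = 10^(−0.4 × -1.312) = 3.347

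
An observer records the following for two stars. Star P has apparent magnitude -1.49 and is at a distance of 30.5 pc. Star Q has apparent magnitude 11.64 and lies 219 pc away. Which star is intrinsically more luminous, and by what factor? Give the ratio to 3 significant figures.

Star P is more luminous, by a factor of 3470.

Star P: M = m − 5 log₁₀ d + 5 = -1.49 − 5·1.4843 + 5 = -3.911
Star Q: M = m − 5 log₁₀ d + 5 = 11.64 − 5·2.3404 + 5 = 4.938
ΔM = M_P − M_Q = -3.911 − (4.938) = -8.849; smaller M is more luminous → Star P.
L ratio = 10^(0.4 |ΔM|) = 10^3.540 = 3465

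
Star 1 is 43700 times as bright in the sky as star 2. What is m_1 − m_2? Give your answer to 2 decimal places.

Pogson: Δm = −2.5 log₁₀(ratio) = −2.5 log₁₀(43700) = −2.5 × 4.6405 = -11.601
Star 1 is brighter, so it has the smaller magnitude: the difference is negative.

m_1 − m_2 ≈ -11.60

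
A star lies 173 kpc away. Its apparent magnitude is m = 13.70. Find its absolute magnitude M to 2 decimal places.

M ≈ -7.49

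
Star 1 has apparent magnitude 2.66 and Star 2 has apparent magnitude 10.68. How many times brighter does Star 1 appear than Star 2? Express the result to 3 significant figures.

1610

Magnitude difference = -8.02
Flux ratio = 10^(−0.4 Δm) = 10^(−0.4 × -8.02) = 10^3.208 = 1614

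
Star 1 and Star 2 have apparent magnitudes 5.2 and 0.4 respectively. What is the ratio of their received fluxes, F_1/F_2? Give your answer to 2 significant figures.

F_1/F_2 ≈ 0.012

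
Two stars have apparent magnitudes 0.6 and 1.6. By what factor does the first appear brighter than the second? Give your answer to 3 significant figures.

2.51

Magnitude difference = -1.0
Flux ratio = 10^(−0.4 Δm) = 10^(−0.4 × -1.0) = 10^0.400 = 2.512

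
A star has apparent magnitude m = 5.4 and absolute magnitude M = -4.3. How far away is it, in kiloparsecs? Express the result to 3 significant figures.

d ≈ 0.871 kpc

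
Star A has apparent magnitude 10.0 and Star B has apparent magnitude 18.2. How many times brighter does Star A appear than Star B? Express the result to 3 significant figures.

1910

Magnitude difference = -8.2
Flux ratio = 10^(−0.4 Δm) = 10^(−0.4 × -8.2) = 10^3.280 = 1905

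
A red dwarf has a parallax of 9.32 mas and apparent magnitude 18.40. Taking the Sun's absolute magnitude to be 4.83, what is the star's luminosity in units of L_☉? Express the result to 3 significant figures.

L/L_☉ ≈ 4.30×10^-4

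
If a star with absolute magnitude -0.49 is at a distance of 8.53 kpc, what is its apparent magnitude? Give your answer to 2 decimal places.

d = 8.53 kpc = 8530 pc
m = M + 5 log₁₀ d − 5 = -0.49 + 5·3.9309 − 5 = 14.165

m ≈ 14.16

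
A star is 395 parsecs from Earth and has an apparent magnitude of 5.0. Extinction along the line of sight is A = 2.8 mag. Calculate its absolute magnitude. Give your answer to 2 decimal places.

M ≈ -5.78

5 log₁₀(d/10 pc) = 5 log₁₀(395.0) − 5 = 7.983
M = m − 5 log₁₀(d/10) − A = 5.0 − 7.983 − 2.8 = -5.783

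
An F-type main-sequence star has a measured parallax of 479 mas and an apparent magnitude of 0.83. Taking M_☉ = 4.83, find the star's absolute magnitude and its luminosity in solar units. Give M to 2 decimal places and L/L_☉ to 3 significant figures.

d = 1/p = 1000/479 mas = 2.088 pc
M = m − 5 log₁₀ d + 5 = 0.83 − 5·0.3197 + 5 = 4.232
M − M_☉ = 4.232 − 4.83 = -0.598
L/L_☉ = 10^(−0.4 × -0.598) = 1.735

M ≈ 4.23; L/L_☉ ≈ 1.74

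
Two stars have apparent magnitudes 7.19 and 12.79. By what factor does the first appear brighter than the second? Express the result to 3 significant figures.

174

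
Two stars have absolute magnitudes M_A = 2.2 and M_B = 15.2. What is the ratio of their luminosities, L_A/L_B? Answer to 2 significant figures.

ΔM = M_A − M_B = -13.0
L_A/L_B = 10^(−0.4 ΔM) = 10^5.200 = 158500

L_A/L_B ≈ 160000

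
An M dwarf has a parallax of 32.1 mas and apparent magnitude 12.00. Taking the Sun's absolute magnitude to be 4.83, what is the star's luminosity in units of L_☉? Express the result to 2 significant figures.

d = 1/p = 1000/32.1 mas = 31.15 pc
M = m − 5 log₁₀ d + 5 = 12.00 − 5·1.4935 + 5 = 9.533
M − M_☉ = 9.533 − 4.83 = 4.703
L/L_☉ = 10^(−0.4 × 4.703) = 0.01315

L/L_☉ ≈ 0.013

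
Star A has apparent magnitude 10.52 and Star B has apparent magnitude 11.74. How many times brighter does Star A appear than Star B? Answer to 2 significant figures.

Magnitude difference = -1.22
Flux ratio = 10^(−0.4 Δm) = 10^(−0.4 × -1.22) = 10^0.488 = 3.076

3.1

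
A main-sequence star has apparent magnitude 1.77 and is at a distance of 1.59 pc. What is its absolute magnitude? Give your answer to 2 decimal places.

M ≈ 5.76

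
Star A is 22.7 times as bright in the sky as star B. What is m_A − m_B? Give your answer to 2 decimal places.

m_A − m_B ≈ -3.39

Pogson: Δm = −2.5 log₁₀(ratio) = −2.5 log₁₀(22.7) = −2.5 × 1.3560 = -3.390
Star A is brighter, so it has the smaller magnitude: the difference is negative.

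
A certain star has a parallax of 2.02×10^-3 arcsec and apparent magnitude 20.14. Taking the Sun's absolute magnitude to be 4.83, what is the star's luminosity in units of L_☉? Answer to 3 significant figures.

L/L_☉ ≈ 1.84×10^-3

d = 1/p = 1/2.02×10^-3″ = 495.0 pc
M = m − 5 log₁₀ d + 5 = 20.14 − 5·2.6946 + 5 = 11.667
M − M_☉ = 11.667 − 4.83 = 6.837
L/L_☉ = 10^(−0.4 × 6.837) = 1.842×10^-3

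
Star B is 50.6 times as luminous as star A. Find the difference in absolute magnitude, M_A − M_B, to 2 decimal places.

M_A − M_B ≈ 4.26

Pogson: ΔM = −2.5 log₁₀(ratio) = −2.5 log₁₀(50.6) = −2.5 × 1.7042 = -4.260
Star B is brighter so has the smaller magnitude: M_A − M_B is positive.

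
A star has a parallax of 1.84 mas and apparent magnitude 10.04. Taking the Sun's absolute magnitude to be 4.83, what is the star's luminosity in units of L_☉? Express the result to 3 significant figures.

L/L_☉ ≈ 24.3

d = 1/p = 1000/1.84 mas = 543.5 pc
M = m − 5 log₁₀ d + 5 = 10.04 − 5·2.7352 + 5 = 1.364
M − M_☉ = 1.364 − 4.83 = -3.466
L/L_☉ = 10^(−0.4 × -3.466) = 24.34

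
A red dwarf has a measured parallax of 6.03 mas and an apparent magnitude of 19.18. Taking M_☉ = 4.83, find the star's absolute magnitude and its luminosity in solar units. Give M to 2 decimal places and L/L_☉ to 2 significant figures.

M ≈ 13.08; L/L_☉ ≈ 5.0×10^-4

d = 1/p = 1000/6.03 mas = 165.8 pc
M = m − 5 log₁₀ d + 5 = 19.18 − 5·2.2197 + 5 = 13.082
M − M_☉ = 13.082 − 4.83 = 8.252
L/L_☉ = 10^(−0.4 × 8.252) = 5.005×10^-4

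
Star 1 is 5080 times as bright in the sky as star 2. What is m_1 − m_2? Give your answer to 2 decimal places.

m_1 − m_2 ≈ -9.26

Pogson: Δm = −2.5 log₁₀(ratio) = −2.5 log₁₀(5080) = −2.5 × 3.7059 = -9.265
Star 1 is brighter, so it has the smaller magnitude: the difference is negative.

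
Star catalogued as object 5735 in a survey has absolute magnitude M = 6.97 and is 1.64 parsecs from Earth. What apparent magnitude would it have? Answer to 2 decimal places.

m ≈ 3.04

m = M + 5 log₁₀ d − 5 = 6.97 + 5·0.2148 − 5 = 3.044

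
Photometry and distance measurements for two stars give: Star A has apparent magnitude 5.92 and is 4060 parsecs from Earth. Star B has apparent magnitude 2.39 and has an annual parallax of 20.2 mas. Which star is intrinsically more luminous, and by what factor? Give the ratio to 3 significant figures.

Star A is more luminous, by a factor of 260.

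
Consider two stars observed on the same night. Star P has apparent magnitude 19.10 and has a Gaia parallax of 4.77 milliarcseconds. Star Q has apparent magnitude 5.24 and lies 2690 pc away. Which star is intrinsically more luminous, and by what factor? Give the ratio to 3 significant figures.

Star Q is more luminous, by a factor of 5.76×10^7.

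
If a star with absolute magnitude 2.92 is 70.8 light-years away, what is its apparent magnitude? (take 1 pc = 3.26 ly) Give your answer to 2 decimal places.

m ≈ 4.60

d = 70.8 ly / 3.26 = 21.72 pc
m = M + 5 log₁₀ d − 5 = 2.92 + 5·1.3368 − 5 = 4.604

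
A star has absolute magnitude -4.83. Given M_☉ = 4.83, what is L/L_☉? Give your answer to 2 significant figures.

L/L_☉ ≈ 7300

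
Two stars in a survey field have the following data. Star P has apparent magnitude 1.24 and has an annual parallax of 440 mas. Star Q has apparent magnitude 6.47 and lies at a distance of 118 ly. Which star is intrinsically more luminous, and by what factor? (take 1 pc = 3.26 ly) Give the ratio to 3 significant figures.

Star P: p = 440 mas = 0.440″ → d = 1/p = 2.273 pc
Star P: M = m − 5 log₁₀ d + 5 = 1.24 − 5·0.3565 + 5 = 4.457
Star Q: d = 118 ly / 3.26 = 36.20 pc
Star Q: M = m − 5 log₁₀ d + 5 = 6.47 − 5·1.5587 + 5 = 3.677
ΔM = M_P − M_Q = 4.457 − (3.677) = 0.781; smaller M is more luminous → Star Q.
L ratio = 10^(0.4 |ΔM|) = 10^0.312 = 2.052

Star Q is more luminous, by a factor of 2.05.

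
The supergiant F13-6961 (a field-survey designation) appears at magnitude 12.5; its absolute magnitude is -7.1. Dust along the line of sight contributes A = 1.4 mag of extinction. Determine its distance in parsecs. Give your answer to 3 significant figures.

m − M = 5 log₁₀(d/10 pc) + A  ⇒  12.5 − (-7.1) − 1.4 = 5 log₁₀(d/10)
18.200 = 5 log₁₀(d/10)
log₁₀ d = (m − M − A)/5 + 1 = 4.6400
d = 10^4.6400 = 43650 pc

d ≈ 43700 pc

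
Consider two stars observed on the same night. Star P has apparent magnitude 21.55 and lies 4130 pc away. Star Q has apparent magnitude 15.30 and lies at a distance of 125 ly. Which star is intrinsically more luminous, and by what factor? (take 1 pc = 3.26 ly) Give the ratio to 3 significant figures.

Star P is more luminous, by a factor of 36.7.

Star P: M = m − 5 log₁₀ d + 5 = 21.55 − 5·3.6160 + 5 = 8.470
Star Q: d = 125 ly / 3.26 = 38.34 pc
Star Q: M = m − 5 log₁₀ d + 5 = 15.30 − 5·1.5837 + 5 = 12.382
ΔM = M_P − M_Q = 8.470 − (12.382) = -3.911; smaller M is more luminous → Star P.
L ratio = 10^(0.4 |ΔM|) = 10^1.565 = 36.69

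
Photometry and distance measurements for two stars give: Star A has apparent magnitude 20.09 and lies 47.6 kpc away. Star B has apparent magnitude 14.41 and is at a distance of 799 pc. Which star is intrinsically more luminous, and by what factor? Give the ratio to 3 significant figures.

Star A is more luminous, by a factor of 19.0.

Star A: d = 47.6 kpc = 47600 pc
Star A: M = m − 5 log₁₀ d + 5 = 20.09 − 5·4.6776 + 5 = 1.702
Star B: M = m − 5 log₁₀ d + 5 = 14.41 − 5·2.9025 + 5 = 4.897
ΔM = M_A − M_B = 1.702 − (4.897) = -3.195; smaller M is more luminous → Star A.
L ratio = 10^(0.4 |ΔM|) = 10^1.278 = 18.97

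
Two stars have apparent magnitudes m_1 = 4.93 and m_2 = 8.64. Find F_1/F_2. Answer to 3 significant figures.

F_1/F_2 ≈ 30.5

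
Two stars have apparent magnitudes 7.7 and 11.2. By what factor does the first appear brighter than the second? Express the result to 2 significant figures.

25

Magnitude difference = -3.5
Flux ratio = 10^(−0.4 Δm) = 10^(−0.4 × -3.5) = 10^1.400 = 25.12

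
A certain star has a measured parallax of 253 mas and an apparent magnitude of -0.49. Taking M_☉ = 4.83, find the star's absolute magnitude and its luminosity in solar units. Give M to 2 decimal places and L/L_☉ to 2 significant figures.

d = 1/p = 1000/253 mas = 3.953 pc
M = m − 5 log₁₀ d + 5 = -0.49 − 5·0.5969 + 5 = 1.526
M − M_☉ = 1.526 − 4.83 = -3.304
L/L_☉ = 10^(−0.4 × -3.304) = 20.98

M ≈ 1.53; L/L_☉ ≈ 21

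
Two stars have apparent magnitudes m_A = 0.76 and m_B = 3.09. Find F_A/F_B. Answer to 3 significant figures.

F_A/F_B ≈ 8.55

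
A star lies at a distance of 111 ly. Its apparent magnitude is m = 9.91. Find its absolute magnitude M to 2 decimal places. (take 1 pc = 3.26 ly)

d = 111 ly / 3.26 = 34.05 pc
5 log₁₀(d/10 pc) = 5 log₁₀(34.05) − 5 = 2.661
M = m − 5 log₁₀(d/10) = 9.91 − 2.661 = 7.249

M ≈ 7.25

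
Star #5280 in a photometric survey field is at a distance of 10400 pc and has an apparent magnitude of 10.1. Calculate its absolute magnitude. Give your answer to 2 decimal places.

M ≈ -4.99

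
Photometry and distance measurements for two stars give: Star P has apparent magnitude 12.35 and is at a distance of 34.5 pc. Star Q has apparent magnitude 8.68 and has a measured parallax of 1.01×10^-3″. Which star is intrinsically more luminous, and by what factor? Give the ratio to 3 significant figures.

Star Q is more luminous, by a factor of 24200.

Star P: M = m − 5 log₁₀ d + 5 = 12.35 − 5·1.5378 + 5 = 9.661
Star Q: d = 1/p = 1/1.01×10^-3″ = 990.1 pc
Star Q: M = m − 5 log₁₀ d + 5 = 8.68 − 5·2.9957 + 5 = -1.298
ΔM = M_P − M_Q = 9.661 − (-1.298) = 10.959; smaller M is more luminous → Star Q.
L ratio = 10^(0.4 |ΔM|) = 10^4.384 = 24190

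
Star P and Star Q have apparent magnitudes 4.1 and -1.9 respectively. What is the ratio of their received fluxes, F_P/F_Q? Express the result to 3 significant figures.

Δm = 4.1 − (-1.9) = 6.0
Flux ratio = 10^(−0.4 Δm) = 10^(−0.4 × 6.0) = 10^-2.400 = 3.981×10^-3

F_P/F_Q ≈ 3.98×10^-3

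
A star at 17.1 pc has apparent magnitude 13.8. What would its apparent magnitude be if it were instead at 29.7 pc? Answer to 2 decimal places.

m ≈ 15.00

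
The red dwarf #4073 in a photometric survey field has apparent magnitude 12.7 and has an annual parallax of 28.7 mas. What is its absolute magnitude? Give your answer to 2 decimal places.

M ≈ 9.99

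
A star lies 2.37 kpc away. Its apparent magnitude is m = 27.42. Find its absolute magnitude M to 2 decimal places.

d = 2.37 kpc = 2370 pc
5 log₁₀(d/10 pc) = 5 log₁₀(2370) − 5 = 11.874
M = m − 5 log₁₀(d/10) = 27.42 − 11.874 = 15.546

M ≈ 15.55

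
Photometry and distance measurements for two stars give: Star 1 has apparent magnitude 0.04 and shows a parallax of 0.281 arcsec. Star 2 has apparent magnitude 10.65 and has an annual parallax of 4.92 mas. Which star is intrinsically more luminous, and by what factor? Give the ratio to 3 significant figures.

Star 1 is more luminous, by a factor of 5.38.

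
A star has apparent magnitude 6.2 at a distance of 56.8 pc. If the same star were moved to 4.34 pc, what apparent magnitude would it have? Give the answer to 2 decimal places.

m ≈ 0.62

Flux ∝ 1/d², so Δm = 5 log₁₀(d₂/d₁) = 5 log₁₀(4.34/56.8) = -5.584
m₂ = m₁ + Δm = 6.2 + (-5.584) = 0.616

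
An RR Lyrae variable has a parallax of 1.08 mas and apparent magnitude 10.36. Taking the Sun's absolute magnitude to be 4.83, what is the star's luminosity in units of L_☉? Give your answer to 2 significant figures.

L/L_☉ ≈ 53

d = 1/p = 1000/1.08 mas = 925.9 pc
M = m − 5 log₁₀ d + 5 = 10.36 − 5·2.9666 + 5 = 0.527
M − M_☉ = 0.527 − 4.83 = -4.303
L/L_☉ = 10^(−0.4 × -4.303) = 52.62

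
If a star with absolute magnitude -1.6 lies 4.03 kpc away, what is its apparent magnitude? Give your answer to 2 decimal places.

m ≈ 11.43

d = 4.03 kpc = 4030 pc
m = M + 5 log₁₀ d − 5 = -1.6 + 5·3.6053 − 5 = 11.427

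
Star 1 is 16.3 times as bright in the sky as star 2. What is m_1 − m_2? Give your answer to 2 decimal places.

m_1 − m_2 ≈ -3.03

Pogson: Δm = −2.5 log₁₀(ratio) = −2.5 log₁₀(16.3) = −2.5 × 1.2122 = -3.030
Star 1 is brighter, so it has the smaller magnitude: the difference is negative.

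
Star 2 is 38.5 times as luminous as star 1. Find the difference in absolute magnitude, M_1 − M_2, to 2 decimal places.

Pogson: ΔM = −2.5 log₁₀(ratio) = −2.5 log₁₀(38.5) = −2.5 × 1.5855 = -3.964
Star 2 is brighter so has the smaller magnitude: M_1 − M_2 is positive.

M_1 − M_2 ≈ 3.96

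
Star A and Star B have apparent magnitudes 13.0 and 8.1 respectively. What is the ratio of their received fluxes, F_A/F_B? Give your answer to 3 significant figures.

Magnitude difference = 4.9
Flux ratio = 10^(−0.4 Δm) = 10^(−0.4 × 4.9) = 10^-1.960 = 0.01096

F_A/F_B ≈ 0.0110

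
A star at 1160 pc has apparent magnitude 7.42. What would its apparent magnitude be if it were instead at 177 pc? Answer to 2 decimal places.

m ≈ 3.34

Flux ∝ 1/d², so Δm = 5 log₁₀(d₂/d₁) = 5 log₁₀(177/1160) = -4.082
m₂ = m₁ + Δm = 7.42 + (-4.082) = 3.338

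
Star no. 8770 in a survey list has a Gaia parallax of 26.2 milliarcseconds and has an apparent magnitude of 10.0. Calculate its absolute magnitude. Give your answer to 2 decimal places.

M ≈ 7.09

p = 26.2 mas = 0.0262″ → d = 1/p = 38.17 pc
5 log₁₀(d/10 pc) = 5 log₁₀(38.17) − 5 = 2.908
M = m − 5 log₁₀(d/10) = 10.0 − 2.908 = 7.092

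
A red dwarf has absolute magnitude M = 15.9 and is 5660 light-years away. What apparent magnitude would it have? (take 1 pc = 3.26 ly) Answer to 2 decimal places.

m ≈ 27.10

d = 5660 ly / 3.26 = 1736 pc
m = M + 5 log₁₀ d − 5 = 15.9 + 5·3.2396 − 5 = 27.098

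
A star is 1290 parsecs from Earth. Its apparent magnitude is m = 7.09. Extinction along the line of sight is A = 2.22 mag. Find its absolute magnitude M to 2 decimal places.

M ≈ -5.68

5 log₁₀(d/10 pc) = 5 log₁₀(1290) − 5 = 10.553
M = m − 5 log₁₀(d/10) − A = 7.09 − 10.553 − 2.22 = -5.683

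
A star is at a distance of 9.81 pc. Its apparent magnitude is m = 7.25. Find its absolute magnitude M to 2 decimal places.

M ≈ 7.29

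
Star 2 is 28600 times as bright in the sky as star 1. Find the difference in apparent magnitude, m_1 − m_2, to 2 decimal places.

m_1 − m_2 ≈ 11.14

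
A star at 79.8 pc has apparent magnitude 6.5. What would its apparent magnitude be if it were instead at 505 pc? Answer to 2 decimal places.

Flux ∝ 1/d², so Δm = 5 log₁₀(d₂/d₁) = 5 log₁₀(505/79.8) = 4.006
m₂ = m₁ + Δm = 6.5 + (4.006) = 10.506

m ≈ 10.51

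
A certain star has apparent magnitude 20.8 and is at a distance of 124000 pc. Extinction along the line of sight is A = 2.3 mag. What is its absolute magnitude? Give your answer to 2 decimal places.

M ≈ -1.97

5 log₁₀(d/10 pc) = 5 log₁₀(124000) − 5 = 20.467
M = m − 5 log₁₀(d/10) − A = 20.8 − 20.467 − 2.3 = -1.967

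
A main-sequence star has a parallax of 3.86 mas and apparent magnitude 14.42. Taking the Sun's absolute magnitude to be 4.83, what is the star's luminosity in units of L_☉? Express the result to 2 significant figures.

L/L_☉ ≈ 0.098

d = 1/p = 1000/3.86 mas = 259.1 pc
M = m − 5 log₁₀ d + 5 = 14.42 − 5·2.4134 + 5 = 7.353
M − M_☉ = 7.353 − 4.83 = 2.523
L/L_☉ = 10^(−0.4 × 2.523) = 0.09791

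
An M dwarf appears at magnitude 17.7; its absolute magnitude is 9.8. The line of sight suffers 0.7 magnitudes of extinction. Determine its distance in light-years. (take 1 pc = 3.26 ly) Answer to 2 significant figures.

d ≈ 900 ly

m − M = 5 log₁₀(d/10 pc) + A  ⇒  17.7 − (9.8) − 0.7 = 5 log₁₀(d/10)
7.200 = 5 log₁₀(d/10)
log₁₀ d = (m − M − A)/5 + 1 = 2.4400
d = 10^2.4400 = 275.4 pc
= 897.9 ly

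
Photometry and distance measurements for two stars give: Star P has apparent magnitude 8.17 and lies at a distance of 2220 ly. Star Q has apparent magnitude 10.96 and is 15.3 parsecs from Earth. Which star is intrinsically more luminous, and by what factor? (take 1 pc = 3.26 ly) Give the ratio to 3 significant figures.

Star P: d = 2220 ly / 3.26 = 681.0 pc
Star P: M = m − 5 log₁₀ d + 5 = 8.17 − 5·2.8331 + 5 = -0.996
Star Q: M = m − 5 log₁₀ d + 5 = 10.96 − 5·1.1847 + 5 = 10.037
ΔM = M_P − M_Q = -0.996 − (10.037) = -11.032; smaller M is more luminous → Star P.
L ratio = 10^(0.4 |ΔM|) = 10^4.413 = 25880

Star P is more luminous, by a factor of 25900.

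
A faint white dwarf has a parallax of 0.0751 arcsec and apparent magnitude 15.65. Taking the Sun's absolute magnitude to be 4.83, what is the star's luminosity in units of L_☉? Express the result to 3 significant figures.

L/L_☉ ≈ 8.33×10^-5

d = 1/p = 1/0.0751″ = 13.32 pc
M = m − 5 log₁₀ d + 5 = 15.65 − 5·1.1244 + 5 = 15.028
M − M_☉ = 15.028 − 4.83 = 10.198
L/L_☉ = 10^(−0.4 × 10.198) = 8.331×10^-5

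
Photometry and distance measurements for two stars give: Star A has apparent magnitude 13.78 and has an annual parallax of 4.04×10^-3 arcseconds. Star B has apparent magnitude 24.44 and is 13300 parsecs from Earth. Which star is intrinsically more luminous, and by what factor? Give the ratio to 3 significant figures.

Star A is more luminous, by a factor of 6.36.

Star A: d = 1/p = 1/4.04×10^-3″ = 247.5 pc
Star A: M = m − 5 log₁₀ d + 5 = 13.78 − 5·2.3936 + 5 = 6.812
Star B: M = m − 5 log₁₀ d + 5 = 24.44 − 5·4.1239 + 5 = 8.821
ΔM = M_A − M_B = 6.812 − (8.821) = -2.009; smaller M is more luminous → Star A.
L ratio = 10^(0.4 |ΔM|) = 10^0.804 = 6.361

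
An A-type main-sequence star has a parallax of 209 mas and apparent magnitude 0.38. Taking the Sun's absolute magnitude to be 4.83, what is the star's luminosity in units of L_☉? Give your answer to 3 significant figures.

d = 1/p = 1000/209 mas = 4.785 pc
M = m − 5 log₁₀ d + 5 = 0.38 − 5·0.6799 + 5 = 1.981
M − M_☉ = 1.981 − 4.83 = -2.849
L/L_☉ = 10^(−0.4 × -2.849) = 13.79

L/L_☉ ≈ 13.8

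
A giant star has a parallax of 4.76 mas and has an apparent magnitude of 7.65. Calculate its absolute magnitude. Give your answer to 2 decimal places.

p = 4.76 mas = 4.76×10^-3″ → d = 1/p = 210.1 pc
5 log₁₀(d/10 pc) = 5 log₁₀(210.1) − 5 = 6.612
M = m − 5 log₁₀(d/10) = 7.65 − 6.612 = 1.038

M ≈ 1.04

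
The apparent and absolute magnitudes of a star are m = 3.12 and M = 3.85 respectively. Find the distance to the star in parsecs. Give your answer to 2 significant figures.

μ = m − M = -0.730
m − M = 5 log₁₀ d − 5
log₁₀ d = (m − M)/5 + 1 = 0.8540
d = 10^0.8540 = 7.145 pc

d ≈ 7.1 pc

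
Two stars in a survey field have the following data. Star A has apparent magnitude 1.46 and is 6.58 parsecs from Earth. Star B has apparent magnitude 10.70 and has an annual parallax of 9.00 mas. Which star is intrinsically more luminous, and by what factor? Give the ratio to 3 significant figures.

Star A is more luminous, by a factor of 17.4.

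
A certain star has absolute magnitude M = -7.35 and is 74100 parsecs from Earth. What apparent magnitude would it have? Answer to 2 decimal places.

m ≈ 12.00

m = M + 5 log₁₀ d − 5 = -7.35 + 5·4.8698 − 5 = 11.999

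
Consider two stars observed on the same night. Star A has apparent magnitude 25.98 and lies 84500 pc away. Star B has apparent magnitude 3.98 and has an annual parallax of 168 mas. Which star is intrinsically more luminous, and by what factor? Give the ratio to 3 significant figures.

Star A: M = m − 5 log₁₀ d + 5 = 25.98 − 5·4.9269 + 5 = 6.346
Star B: p = 168 mas = 0.168″ → d = 1/p = 5.952 pc
Star B: M = m − 5 log₁₀ d + 5 = 3.98 − 5·0.7747 + 5 = 5.107
ΔM = M_A − M_B = 6.346 − (5.107) = 1.239; smaller M is more luminous → Star B.
L ratio = 10^(0.4 |ΔM|) = 10^0.496 = 3.131

Star B is more luminous, by a factor of 3.13.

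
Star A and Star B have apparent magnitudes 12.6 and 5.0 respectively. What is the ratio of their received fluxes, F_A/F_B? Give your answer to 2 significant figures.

F_A/F_B ≈ 9.1×10^-4

Magnitude difference = 7.6
Flux ratio = 10^(−0.4 Δm) = 10^(−0.4 × 7.6) = 10^-3.040 = 9.120×10^-4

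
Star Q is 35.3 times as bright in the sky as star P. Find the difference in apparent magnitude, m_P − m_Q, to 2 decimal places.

m_P − m_Q ≈ 3.87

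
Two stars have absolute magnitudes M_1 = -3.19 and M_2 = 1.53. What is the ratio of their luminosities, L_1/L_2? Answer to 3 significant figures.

ΔM = M_1 − M_2 = -4.72
L_1/L_2 = 10^(−0.4 ΔM) = 10^1.888 = 77.27

L_1/L_2 ≈ 77.3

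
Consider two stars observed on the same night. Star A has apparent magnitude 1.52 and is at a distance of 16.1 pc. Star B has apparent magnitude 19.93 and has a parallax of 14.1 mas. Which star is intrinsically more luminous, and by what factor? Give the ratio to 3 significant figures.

Star A is more luminous, by a factor of 1.19×10^6.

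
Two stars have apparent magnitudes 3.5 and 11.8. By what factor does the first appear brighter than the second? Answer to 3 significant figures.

Δm = 3.5 − (11.8) = -8.3
Flux ratio = 10^(−0.4 Δm) = 10^(−0.4 × -8.3) = 10^3.320 = 2089

2090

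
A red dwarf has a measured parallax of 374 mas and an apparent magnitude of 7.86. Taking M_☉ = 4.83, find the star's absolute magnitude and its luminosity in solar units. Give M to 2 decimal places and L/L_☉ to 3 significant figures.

M ≈ 10.72; L/L_☉ ≈ 4.39×10^-3

d = 1/p = 1000/374 mas = 2.674 pc
M = m − 5 log₁₀ d + 5 = 7.86 − 5·0.4271 + 5 = 10.724
M − M_☉ = 10.724 − 4.83 = 5.894
L/L_☉ = 10^(−0.4 × 5.894) = 4.388×10^-3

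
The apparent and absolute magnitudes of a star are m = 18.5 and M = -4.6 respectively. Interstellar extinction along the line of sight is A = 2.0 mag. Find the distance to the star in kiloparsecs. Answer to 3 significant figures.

d ≈ 166 kpc

m − M = 5 log₁₀(d/10 pc) + A  ⇒  18.5 − (-4.6) − 2.0 = 5 log₁₀(d/10)
21.100 = 5 log₁₀(d/10)
log₁₀ d = (m − M − A)/5 + 1 = 5.2200
d = 10^5.2200 = 166000 pc
= 166.0 kpc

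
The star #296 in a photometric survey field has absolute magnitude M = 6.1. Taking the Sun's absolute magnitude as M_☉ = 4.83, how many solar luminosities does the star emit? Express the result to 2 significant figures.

L/L_☉ ≈ 0.31

M − M_☉ = 6.1 − 4.83 = 1.270
L/L_☉ = 10^(−0.4 (M − M_☉)) = 10^-0.508 = 0.3105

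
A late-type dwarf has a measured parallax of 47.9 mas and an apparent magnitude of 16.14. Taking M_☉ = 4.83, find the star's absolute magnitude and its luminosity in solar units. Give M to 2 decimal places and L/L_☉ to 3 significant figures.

d = 1/p = 1000/47.9 mas = 20.88 pc
M = m − 5 log₁₀ d + 5 = 16.14 − 5·1.3197 + 5 = 14.542
M − M_☉ = 14.542 − 4.83 = 9.712
L/L_☉ = 10^(−0.4 × 9.712) = 1.304×10^-4

M ≈ 14.54; L/L_☉ ≈ 1.30×10^-4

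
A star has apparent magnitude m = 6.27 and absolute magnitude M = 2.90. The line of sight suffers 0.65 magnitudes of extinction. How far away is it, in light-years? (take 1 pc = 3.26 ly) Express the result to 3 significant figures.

d ≈ 114 ly

m − M = 5 log₁₀(d/10 pc) + A  ⇒  6.27 − (2.90) − 0.65 = 5 log₁₀(d/10)
2.720 = 5 log₁₀(d/10)
log₁₀ d = (m − M − A)/5 + 1 = 1.5440
d = 10^1.5440 = 34.99 pc
= 114.1 ly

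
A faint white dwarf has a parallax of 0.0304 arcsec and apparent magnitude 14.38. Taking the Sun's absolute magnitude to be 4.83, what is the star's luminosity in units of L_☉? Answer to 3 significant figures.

d = 1/p = 1/0.0304″ = 32.89 pc
M = m − 5 log₁₀ d + 5 = 14.38 − 5·1.5171 + 5 = 11.794
M − M_☉ = 11.794 − 4.83 = 6.964
L/L_☉ = 10^(−0.4 × 6.964) = 1.638×10^-3

L/L_☉ ≈ 1.64×10^-3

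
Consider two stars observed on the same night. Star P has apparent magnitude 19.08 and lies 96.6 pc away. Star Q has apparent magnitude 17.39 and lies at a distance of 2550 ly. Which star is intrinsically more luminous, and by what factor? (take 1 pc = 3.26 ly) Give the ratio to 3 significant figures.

Star P: M = m − 5 log₁₀ d + 5 = 19.08 − 5·1.9850 + 5 = 14.155
Star Q: d = 2550 ly / 3.26 = 782.2 pc
Star Q: M = m − 5 log₁₀ d + 5 = 17.39 − 5·2.8933 + 5 = 7.923
ΔM = M_P − M_Q = 14.155 − (7.923) = 6.232; smaller M is more luminous → Star Q.
L ratio = 10^(0.4 |ΔM|) = 10^2.493 = 311.0

Star Q is more luminous, by a factor of 311.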